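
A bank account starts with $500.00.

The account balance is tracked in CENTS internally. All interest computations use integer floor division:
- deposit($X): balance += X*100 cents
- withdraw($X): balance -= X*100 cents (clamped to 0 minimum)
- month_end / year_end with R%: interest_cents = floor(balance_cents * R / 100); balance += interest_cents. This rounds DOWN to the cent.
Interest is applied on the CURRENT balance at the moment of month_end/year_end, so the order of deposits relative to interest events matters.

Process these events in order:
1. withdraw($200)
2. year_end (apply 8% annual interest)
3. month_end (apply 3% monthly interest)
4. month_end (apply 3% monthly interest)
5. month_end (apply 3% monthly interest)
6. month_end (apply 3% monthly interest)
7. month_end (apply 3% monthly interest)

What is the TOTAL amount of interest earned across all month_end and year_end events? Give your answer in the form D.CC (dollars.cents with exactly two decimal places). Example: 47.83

Answer: 75.59

Derivation:
After 1 (withdraw($200)): balance=$300.00 total_interest=$0.00
After 2 (year_end (apply 8% annual interest)): balance=$324.00 total_interest=$24.00
After 3 (month_end (apply 3% monthly interest)): balance=$333.72 total_interest=$33.72
After 4 (month_end (apply 3% monthly interest)): balance=$343.73 total_interest=$43.73
After 5 (month_end (apply 3% monthly interest)): balance=$354.04 total_interest=$54.04
After 6 (month_end (apply 3% monthly interest)): balance=$364.66 total_interest=$64.66
After 7 (month_end (apply 3% monthly interest)): balance=$375.59 total_interest=$75.59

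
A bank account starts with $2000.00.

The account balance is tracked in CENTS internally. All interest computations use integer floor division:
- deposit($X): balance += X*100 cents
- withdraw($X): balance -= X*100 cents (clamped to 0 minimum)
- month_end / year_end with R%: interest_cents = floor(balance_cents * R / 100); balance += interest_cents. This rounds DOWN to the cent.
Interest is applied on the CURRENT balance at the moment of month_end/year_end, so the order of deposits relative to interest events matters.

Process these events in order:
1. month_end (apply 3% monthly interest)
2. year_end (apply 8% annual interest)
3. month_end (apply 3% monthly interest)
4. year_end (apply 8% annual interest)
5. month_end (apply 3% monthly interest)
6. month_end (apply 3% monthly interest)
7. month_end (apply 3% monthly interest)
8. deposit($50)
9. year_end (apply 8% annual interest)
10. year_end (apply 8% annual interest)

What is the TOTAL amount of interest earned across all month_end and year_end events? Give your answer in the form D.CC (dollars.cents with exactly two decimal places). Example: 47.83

Answer: 1162.64

Derivation:
After 1 (month_end (apply 3% monthly interest)): balance=$2060.00 total_interest=$60.00
After 2 (year_end (apply 8% annual interest)): balance=$2224.80 total_interest=$224.80
After 3 (month_end (apply 3% monthly interest)): balance=$2291.54 total_interest=$291.54
After 4 (year_end (apply 8% annual interest)): balance=$2474.86 total_interest=$474.86
After 5 (month_end (apply 3% monthly interest)): balance=$2549.10 total_interest=$549.10
After 6 (month_end (apply 3% monthly interest)): balance=$2625.57 total_interest=$625.57
After 7 (month_end (apply 3% monthly interest)): balance=$2704.33 total_interest=$704.33
After 8 (deposit($50)): balance=$2754.33 total_interest=$704.33
After 9 (year_end (apply 8% annual interest)): balance=$2974.67 total_interest=$924.67
After 10 (year_end (apply 8% annual interest)): balance=$3212.64 total_interest=$1162.64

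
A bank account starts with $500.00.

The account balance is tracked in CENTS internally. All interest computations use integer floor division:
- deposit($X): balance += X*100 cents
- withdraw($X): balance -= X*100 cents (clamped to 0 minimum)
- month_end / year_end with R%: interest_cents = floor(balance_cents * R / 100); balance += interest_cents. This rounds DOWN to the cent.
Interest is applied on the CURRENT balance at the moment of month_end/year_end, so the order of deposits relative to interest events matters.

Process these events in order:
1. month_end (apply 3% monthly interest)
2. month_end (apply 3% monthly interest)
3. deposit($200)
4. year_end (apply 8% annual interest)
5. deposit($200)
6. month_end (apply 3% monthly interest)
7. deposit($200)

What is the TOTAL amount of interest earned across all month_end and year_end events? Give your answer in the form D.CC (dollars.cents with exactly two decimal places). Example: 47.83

After 1 (month_end (apply 3% monthly interest)): balance=$515.00 total_interest=$15.00
After 2 (month_end (apply 3% monthly interest)): balance=$530.45 total_interest=$30.45
After 3 (deposit($200)): balance=$730.45 total_interest=$30.45
After 4 (year_end (apply 8% annual interest)): balance=$788.88 total_interest=$88.88
After 5 (deposit($200)): balance=$988.88 total_interest=$88.88
After 6 (month_end (apply 3% monthly interest)): balance=$1018.54 total_interest=$118.54
After 7 (deposit($200)): balance=$1218.54 total_interest=$118.54

Answer: 118.54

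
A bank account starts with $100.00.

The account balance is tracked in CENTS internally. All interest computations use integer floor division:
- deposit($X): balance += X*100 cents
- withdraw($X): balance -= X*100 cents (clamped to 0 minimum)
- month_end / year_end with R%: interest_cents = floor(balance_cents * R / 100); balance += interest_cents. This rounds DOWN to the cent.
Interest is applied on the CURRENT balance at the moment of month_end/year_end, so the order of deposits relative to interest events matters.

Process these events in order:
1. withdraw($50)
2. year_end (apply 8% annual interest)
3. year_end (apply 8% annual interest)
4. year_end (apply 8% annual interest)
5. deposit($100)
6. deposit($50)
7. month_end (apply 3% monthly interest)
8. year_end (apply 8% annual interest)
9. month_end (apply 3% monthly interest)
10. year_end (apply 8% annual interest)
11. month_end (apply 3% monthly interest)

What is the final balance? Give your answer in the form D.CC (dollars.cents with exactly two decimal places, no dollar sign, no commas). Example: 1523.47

After 1 (withdraw($50)): balance=$50.00 total_interest=$0.00
After 2 (year_end (apply 8% annual interest)): balance=$54.00 total_interest=$4.00
After 3 (year_end (apply 8% annual interest)): balance=$58.32 total_interest=$8.32
After 4 (year_end (apply 8% annual interest)): balance=$62.98 total_interest=$12.98
After 5 (deposit($100)): balance=$162.98 total_interest=$12.98
After 6 (deposit($50)): balance=$212.98 total_interest=$12.98
After 7 (month_end (apply 3% monthly interest)): balance=$219.36 total_interest=$19.36
After 8 (year_end (apply 8% annual interest)): balance=$236.90 total_interest=$36.90
After 9 (month_end (apply 3% monthly interest)): balance=$244.00 total_interest=$44.00
After 10 (year_end (apply 8% annual interest)): balance=$263.52 total_interest=$63.52
After 11 (month_end (apply 3% monthly interest)): balance=$271.42 total_interest=$71.42

Answer: 271.42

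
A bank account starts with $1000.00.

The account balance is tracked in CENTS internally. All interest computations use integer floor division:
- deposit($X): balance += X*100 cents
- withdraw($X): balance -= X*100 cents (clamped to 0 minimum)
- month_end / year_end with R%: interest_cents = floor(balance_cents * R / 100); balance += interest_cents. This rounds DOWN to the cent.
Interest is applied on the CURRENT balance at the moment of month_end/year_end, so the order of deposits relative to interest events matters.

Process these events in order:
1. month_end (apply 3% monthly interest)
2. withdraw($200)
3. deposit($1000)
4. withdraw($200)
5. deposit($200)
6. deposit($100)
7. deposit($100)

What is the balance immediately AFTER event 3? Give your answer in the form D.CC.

After 1 (month_end (apply 3% monthly interest)): balance=$1030.00 total_interest=$30.00
After 2 (withdraw($200)): balance=$830.00 total_interest=$30.00
After 3 (deposit($1000)): balance=$1830.00 total_interest=$30.00

Answer: 1830.00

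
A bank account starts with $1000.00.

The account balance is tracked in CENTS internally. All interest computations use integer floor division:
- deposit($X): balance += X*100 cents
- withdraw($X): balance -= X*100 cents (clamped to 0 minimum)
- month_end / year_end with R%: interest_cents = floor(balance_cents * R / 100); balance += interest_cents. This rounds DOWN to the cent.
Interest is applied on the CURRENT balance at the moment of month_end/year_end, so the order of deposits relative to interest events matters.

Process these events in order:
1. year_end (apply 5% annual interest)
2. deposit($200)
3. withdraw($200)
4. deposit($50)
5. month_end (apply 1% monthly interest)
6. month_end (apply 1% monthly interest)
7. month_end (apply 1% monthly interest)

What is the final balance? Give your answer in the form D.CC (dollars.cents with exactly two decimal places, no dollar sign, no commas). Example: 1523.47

Answer: 1133.33

Derivation:
After 1 (year_end (apply 5% annual interest)): balance=$1050.00 total_interest=$50.00
After 2 (deposit($200)): balance=$1250.00 total_interest=$50.00
After 3 (withdraw($200)): balance=$1050.00 total_interest=$50.00
After 4 (deposit($50)): balance=$1100.00 total_interest=$50.00
After 5 (month_end (apply 1% monthly interest)): balance=$1111.00 total_interest=$61.00
After 6 (month_end (apply 1% monthly interest)): balance=$1122.11 total_interest=$72.11
After 7 (month_end (apply 1% monthly interest)): balance=$1133.33 total_interest=$83.33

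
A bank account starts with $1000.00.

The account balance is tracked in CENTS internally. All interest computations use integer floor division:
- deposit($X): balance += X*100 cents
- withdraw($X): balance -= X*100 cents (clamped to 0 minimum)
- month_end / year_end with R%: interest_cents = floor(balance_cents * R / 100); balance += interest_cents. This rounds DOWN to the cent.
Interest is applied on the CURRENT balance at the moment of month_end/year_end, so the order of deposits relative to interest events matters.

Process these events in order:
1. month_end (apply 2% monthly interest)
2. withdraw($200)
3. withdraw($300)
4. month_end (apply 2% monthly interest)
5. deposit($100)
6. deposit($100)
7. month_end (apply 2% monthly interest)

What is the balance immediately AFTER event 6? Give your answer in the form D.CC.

After 1 (month_end (apply 2% monthly interest)): balance=$1020.00 total_interest=$20.00
After 2 (withdraw($200)): balance=$820.00 total_interest=$20.00
After 3 (withdraw($300)): balance=$520.00 total_interest=$20.00
After 4 (month_end (apply 2% monthly interest)): balance=$530.40 total_interest=$30.40
After 5 (deposit($100)): balance=$630.40 total_interest=$30.40
After 6 (deposit($100)): balance=$730.40 total_interest=$30.40

Answer: 730.40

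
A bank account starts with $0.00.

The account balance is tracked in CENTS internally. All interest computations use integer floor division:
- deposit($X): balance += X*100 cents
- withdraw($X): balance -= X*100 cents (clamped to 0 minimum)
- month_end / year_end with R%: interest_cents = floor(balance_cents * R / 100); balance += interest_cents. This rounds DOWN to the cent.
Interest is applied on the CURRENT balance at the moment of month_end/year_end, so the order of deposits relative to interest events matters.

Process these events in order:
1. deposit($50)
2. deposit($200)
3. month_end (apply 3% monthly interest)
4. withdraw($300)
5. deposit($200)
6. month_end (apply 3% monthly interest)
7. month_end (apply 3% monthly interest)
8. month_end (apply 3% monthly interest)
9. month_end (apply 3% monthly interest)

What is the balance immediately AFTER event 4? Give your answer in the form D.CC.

Answer: 0.00

Derivation:
After 1 (deposit($50)): balance=$50.00 total_interest=$0.00
After 2 (deposit($200)): balance=$250.00 total_interest=$0.00
After 3 (month_end (apply 3% monthly interest)): balance=$257.50 total_interest=$7.50
After 4 (withdraw($300)): balance=$0.00 total_interest=$7.50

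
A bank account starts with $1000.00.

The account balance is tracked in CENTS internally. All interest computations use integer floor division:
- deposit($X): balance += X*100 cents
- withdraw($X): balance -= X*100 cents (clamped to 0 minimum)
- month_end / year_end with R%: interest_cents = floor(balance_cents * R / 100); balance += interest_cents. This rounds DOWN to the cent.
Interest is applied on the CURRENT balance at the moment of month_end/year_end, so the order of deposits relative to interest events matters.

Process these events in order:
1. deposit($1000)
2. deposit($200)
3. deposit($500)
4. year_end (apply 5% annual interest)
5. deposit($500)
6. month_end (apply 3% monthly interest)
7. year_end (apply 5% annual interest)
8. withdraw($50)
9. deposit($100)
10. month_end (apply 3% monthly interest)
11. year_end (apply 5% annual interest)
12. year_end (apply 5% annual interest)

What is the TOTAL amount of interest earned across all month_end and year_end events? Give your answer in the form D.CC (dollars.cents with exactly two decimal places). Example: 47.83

Answer: 902.56

Derivation:
After 1 (deposit($1000)): balance=$2000.00 total_interest=$0.00
After 2 (deposit($200)): balance=$2200.00 total_interest=$0.00
After 3 (deposit($500)): balance=$2700.00 total_interest=$0.00
After 4 (year_end (apply 5% annual interest)): balance=$2835.00 total_interest=$135.00
After 5 (deposit($500)): balance=$3335.00 total_interest=$135.00
After 6 (month_end (apply 3% monthly interest)): balance=$3435.05 total_interest=$235.05
After 7 (year_end (apply 5% annual interest)): balance=$3606.80 total_interest=$406.80
After 8 (withdraw($50)): balance=$3556.80 total_interest=$406.80
After 9 (deposit($100)): balance=$3656.80 total_interest=$406.80
After 10 (month_end (apply 3% monthly interest)): balance=$3766.50 total_interest=$516.50
After 11 (year_end (apply 5% annual interest)): balance=$3954.82 total_interest=$704.82
After 12 (year_end (apply 5% annual interest)): balance=$4152.56 total_interest=$902.56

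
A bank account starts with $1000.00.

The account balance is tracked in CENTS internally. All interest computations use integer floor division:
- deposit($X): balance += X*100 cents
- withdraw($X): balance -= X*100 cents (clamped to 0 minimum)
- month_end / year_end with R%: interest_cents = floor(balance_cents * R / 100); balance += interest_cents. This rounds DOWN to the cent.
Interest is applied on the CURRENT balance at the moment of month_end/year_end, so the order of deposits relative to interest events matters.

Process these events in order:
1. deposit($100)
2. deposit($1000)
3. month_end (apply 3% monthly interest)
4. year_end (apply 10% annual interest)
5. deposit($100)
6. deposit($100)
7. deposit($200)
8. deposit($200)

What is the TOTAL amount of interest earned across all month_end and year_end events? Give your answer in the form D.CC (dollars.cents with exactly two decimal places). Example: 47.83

After 1 (deposit($100)): balance=$1100.00 total_interest=$0.00
After 2 (deposit($1000)): balance=$2100.00 total_interest=$0.00
After 3 (month_end (apply 3% monthly interest)): balance=$2163.00 total_interest=$63.00
After 4 (year_end (apply 10% annual interest)): balance=$2379.30 total_interest=$279.30
After 5 (deposit($100)): balance=$2479.30 total_interest=$279.30
After 6 (deposit($100)): balance=$2579.30 total_interest=$279.30
After 7 (deposit($200)): balance=$2779.30 total_interest=$279.30
After 8 (deposit($200)): balance=$2979.30 total_interest=$279.30

Answer: 279.30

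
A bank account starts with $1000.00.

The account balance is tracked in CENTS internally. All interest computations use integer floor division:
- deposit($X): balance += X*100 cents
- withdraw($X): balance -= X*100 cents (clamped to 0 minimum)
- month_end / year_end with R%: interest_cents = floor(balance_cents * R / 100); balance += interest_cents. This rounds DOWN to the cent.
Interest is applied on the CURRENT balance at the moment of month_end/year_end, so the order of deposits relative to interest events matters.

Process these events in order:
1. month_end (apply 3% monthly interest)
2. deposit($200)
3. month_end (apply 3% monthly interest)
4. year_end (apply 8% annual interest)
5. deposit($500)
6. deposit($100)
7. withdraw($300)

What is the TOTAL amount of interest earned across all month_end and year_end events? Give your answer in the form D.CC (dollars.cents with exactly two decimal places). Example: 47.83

After 1 (month_end (apply 3% monthly interest)): balance=$1030.00 total_interest=$30.00
After 2 (deposit($200)): balance=$1230.00 total_interest=$30.00
After 3 (month_end (apply 3% monthly interest)): balance=$1266.90 total_interest=$66.90
After 4 (year_end (apply 8% annual interest)): balance=$1368.25 total_interest=$168.25
After 5 (deposit($500)): balance=$1868.25 total_interest=$168.25
After 6 (deposit($100)): balance=$1968.25 total_interest=$168.25
After 7 (withdraw($300)): balance=$1668.25 total_interest=$168.25

Answer: 168.25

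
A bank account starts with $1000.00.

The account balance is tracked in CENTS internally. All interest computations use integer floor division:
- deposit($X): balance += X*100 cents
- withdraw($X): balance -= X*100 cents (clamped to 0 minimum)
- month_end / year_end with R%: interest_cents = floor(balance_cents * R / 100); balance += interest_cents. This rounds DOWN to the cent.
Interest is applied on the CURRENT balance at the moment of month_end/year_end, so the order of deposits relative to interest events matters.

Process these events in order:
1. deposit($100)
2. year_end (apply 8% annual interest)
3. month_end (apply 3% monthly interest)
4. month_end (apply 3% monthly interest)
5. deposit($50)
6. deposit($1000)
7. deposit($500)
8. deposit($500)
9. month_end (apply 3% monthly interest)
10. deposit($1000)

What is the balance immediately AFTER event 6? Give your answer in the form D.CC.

After 1 (deposit($100)): balance=$1100.00 total_interest=$0.00
After 2 (year_end (apply 8% annual interest)): balance=$1188.00 total_interest=$88.00
After 3 (month_end (apply 3% monthly interest)): balance=$1223.64 total_interest=$123.64
After 4 (month_end (apply 3% monthly interest)): balance=$1260.34 total_interest=$160.34
After 5 (deposit($50)): balance=$1310.34 total_interest=$160.34
After 6 (deposit($1000)): balance=$2310.34 total_interest=$160.34

Answer: 2310.34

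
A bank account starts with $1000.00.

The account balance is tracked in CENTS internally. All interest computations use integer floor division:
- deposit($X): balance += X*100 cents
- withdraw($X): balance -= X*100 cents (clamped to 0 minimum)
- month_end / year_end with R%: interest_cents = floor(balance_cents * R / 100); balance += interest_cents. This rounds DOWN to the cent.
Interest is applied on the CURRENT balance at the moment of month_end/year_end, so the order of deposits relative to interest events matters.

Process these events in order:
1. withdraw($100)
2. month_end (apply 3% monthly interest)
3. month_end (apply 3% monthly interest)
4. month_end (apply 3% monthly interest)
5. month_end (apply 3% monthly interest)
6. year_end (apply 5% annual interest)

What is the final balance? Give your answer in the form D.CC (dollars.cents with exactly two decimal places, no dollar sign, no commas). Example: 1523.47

Answer: 1063.59

Derivation:
After 1 (withdraw($100)): balance=$900.00 total_interest=$0.00
After 2 (month_end (apply 3% monthly interest)): balance=$927.00 total_interest=$27.00
After 3 (month_end (apply 3% monthly interest)): balance=$954.81 total_interest=$54.81
After 4 (month_end (apply 3% monthly interest)): balance=$983.45 total_interest=$83.45
After 5 (month_end (apply 3% monthly interest)): balance=$1012.95 total_interest=$112.95
After 6 (year_end (apply 5% annual interest)): balance=$1063.59 total_interest=$163.59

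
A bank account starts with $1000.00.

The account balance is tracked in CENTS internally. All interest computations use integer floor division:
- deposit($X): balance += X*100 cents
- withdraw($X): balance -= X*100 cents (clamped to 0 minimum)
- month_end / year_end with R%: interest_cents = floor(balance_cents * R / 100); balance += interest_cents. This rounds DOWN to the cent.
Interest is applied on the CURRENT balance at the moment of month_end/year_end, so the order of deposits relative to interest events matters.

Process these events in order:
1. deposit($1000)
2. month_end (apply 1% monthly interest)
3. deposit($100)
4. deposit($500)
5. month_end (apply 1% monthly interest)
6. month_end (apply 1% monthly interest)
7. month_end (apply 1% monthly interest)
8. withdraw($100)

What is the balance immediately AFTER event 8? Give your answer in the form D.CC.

Answer: 2599.38

Derivation:
After 1 (deposit($1000)): balance=$2000.00 total_interest=$0.00
After 2 (month_end (apply 1% monthly interest)): balance=$2020.00 total_interest=$20.00
After 3 (deposit($100)): balance=$2120.00 total_interest=$20.00
After 4 (deposit($500)): balance=$2620.00 total_interest=$20.00
After 5 (month_end (apply 1% monthly interest)): balance=$2646.20 total_interest=$46.20
After 6 (month_end (apply 1% monthly interest)): balance=$2672.66 total_interest=$72.66
After 7 (month_end (apply 1% monthly interest)): balance=$2699.38 total_interest=$99.38
After 8 (withdraw($100)): balance=$2599.38 total_interest=$99.38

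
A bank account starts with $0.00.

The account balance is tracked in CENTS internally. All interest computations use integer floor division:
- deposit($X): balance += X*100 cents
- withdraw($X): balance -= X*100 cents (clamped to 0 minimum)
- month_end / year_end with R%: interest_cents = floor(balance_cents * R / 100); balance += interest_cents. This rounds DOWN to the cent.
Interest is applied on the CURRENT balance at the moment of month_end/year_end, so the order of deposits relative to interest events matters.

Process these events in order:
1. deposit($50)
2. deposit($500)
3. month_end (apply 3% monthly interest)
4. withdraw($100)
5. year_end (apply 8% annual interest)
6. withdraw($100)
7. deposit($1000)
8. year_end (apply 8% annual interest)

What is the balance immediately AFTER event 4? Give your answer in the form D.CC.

Answer: 466.50

Derivation:
After 1 (deposit($50)): balance=$50.00 total_interest=$0.00
After 2 (deposit($500)): balance=$550.00 total_interest=$0.00
After 3 (month_end (apply 3% monthly interest)): balance=$566.50 total_interest=$16.50
After 4 (withdraw($100)): balance=$466.50 total_interest=$16.50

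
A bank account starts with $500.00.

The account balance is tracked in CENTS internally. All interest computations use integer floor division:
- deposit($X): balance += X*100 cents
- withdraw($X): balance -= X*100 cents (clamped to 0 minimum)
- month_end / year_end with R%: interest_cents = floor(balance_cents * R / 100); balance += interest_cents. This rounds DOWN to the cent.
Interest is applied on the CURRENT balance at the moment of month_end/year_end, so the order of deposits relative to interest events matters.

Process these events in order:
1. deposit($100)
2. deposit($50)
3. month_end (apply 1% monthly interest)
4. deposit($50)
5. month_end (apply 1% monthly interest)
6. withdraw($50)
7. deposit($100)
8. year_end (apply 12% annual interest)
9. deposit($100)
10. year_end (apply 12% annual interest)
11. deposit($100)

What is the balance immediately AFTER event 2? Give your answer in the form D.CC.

After 1 (deposit($100)): balance=$600.00 total_interest=$0.00
After 2 (deposit($50)): balance=$650.00 total_interest=$0.00

Answer: 650.00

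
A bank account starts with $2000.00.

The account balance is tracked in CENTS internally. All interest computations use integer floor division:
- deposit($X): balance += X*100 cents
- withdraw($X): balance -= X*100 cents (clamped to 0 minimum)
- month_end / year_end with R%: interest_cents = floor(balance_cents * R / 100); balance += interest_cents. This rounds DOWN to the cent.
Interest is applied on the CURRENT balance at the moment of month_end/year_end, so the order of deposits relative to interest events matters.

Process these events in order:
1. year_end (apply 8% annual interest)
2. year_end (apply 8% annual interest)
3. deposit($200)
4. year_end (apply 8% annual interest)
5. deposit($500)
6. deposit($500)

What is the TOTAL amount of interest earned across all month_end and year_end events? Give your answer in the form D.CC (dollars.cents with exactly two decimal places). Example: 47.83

Answer: 535.42

Derivation:
After 1 (year_end (apply 8% annual interest)): balance=$2160.00 total_interest=$160.00
After 2 (year_end (apply 8% annual interest)): balance=$2332.80 total_interest=$332.80
After 3 (deposit($200)): balance=$2532.80 total_interest=$332.80
After 4 (year_end (apply 8% annual interest)): balance=$2735.42 total_interest=$535.42
After 5 (deposit($500)): balance=$3235.42 total_interest=$535.42
After 6 (deposit($500)): balance=$3735.42 total_interest=$535.42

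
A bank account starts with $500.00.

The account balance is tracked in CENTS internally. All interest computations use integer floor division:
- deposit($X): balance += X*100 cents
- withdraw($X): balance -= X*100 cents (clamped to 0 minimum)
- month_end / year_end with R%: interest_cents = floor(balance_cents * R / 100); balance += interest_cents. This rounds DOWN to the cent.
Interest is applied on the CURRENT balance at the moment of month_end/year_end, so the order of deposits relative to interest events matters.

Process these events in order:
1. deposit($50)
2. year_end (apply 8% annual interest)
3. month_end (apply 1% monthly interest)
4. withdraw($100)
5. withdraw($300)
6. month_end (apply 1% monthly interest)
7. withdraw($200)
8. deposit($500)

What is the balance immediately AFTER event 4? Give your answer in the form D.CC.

Answer: 499.94

Derivation:
After 1 (deposit($50)): balance=$550.00 total_interest=$0.00
After 2 (year_end (apply 8% annual interest)): balance=$594.00 total_interest=$44.00
After 3 (month_end (apply 1% monthly interest)): balance=$599.94 total_interest=$49.94
After 4 (withdraw($100)): balance=$499.94 total_interest=$49.94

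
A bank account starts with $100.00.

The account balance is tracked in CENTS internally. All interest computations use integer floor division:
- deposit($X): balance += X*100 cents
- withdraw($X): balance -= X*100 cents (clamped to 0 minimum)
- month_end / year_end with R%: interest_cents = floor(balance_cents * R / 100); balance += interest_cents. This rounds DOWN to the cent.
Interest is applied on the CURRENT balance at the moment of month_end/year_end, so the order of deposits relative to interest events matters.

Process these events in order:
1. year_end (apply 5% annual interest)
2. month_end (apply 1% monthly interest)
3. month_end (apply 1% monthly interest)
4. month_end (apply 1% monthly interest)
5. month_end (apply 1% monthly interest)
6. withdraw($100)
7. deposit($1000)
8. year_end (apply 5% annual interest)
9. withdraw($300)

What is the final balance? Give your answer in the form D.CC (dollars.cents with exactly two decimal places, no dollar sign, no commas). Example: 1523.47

Answer: 759.72

Derivation:
After 1 (year_end (apply 5% annual interest)): balance=$105.00 total_interest=$5.00
After 2 (month_end (apply 1% monthly interest)): balance=$106.05 total_interest=$6.05
After 3 (month_end (apply 1% monthly interest)): balance=$107.11 total_interest=$7.11
After 4 (month_end (apply 1% monthly interest)): balance=$108.18 total_interest=$8.18
After 5 (month_end (apply 1% monthly interest)): balance=$109.26 total_interest=$9.26
After 6 (withdraw($100)): balance=$9.26 total_interest=$9.26
After 7 (deposit($1000)): balance=$1009.26 total_interest=$9.26
After 8 (year_end (apply 5% annual interest)): balance=$1059.72 total_interest=$59.72
After 9 (withdraw($300)): balance=$759.72 total_interest=$59.72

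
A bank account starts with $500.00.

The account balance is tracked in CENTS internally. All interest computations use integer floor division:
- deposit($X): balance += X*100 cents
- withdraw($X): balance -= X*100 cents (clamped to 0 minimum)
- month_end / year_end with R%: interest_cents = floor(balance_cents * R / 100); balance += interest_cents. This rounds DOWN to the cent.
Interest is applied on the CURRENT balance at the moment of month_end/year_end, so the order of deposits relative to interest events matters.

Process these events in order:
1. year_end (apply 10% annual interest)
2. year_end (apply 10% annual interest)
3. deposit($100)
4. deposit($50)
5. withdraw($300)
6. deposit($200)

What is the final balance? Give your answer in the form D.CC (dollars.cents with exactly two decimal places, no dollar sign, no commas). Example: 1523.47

After 1 (year_end (apply 10% annual interest)): balance=$550.00 total_interest=$50.00
After 2 (year_end (apply 10% annual interest)): balance=$605.00 total_interest=$105.00
After 3 (deposit($100)): balance=$705.00 total_interest=$105.00
After 4 (deposit($50)): balance=$755.00 total_interest=$105.00
After 5 (withdraw($300)): balance=$455.00 total_interest=$105.00
After 6 (deposit($200)): balance=$655.00 total_interest=$105.00

Answer: 655.00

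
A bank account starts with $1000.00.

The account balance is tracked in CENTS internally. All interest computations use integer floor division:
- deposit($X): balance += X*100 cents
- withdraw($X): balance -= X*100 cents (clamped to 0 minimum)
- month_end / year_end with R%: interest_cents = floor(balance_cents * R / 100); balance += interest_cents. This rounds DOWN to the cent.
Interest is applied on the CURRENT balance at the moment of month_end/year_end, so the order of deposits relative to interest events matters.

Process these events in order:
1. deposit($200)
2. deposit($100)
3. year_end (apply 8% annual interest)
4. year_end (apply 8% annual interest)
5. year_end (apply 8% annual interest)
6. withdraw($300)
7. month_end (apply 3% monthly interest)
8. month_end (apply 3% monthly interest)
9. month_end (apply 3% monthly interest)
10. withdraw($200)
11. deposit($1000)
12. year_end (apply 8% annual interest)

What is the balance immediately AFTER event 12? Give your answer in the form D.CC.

Answer: 2442.57

Derivation:
After 1 (deposit($200)): balance=$1200.00 total_interest=$0.00
After 2 (deposit($100)): balance=$1300.00 total_interest=$0.00
After 3 (year_end (apply 8% annual interest)): balance=$1404.00 total_interest=$104.00
After 4 (year_end (apply 8% annual interest)): balance=$1516.32 total_interest=$216.32
After 5 (year_end (apply 8% annual interest)): balance=$1637.62 total_interest=$337.62
After 6 (withdraw($300)): balance=$1337.62 total_interest=$337.62
After 7 (month_end (apply 3% monthly interest)): balance=$1377.74 total_interest=$377.74
After 8 (month_end (apply 3% monthly interest)): balance=$1419.07 total_interest=$419.07
After 9 (month_end (apply 3% monthly interest)): balance=$1461.64 total_interest=$461.64
After 10 (withdraw($200)): balance=$1261.64 total_interest=$461.64
After 11 (deposit($1000)): balance=$2261.64 total_interest=$461.64
After 12 (year_end (apply 8% annual interest)): balance=$2442.57 total_interest=$642.57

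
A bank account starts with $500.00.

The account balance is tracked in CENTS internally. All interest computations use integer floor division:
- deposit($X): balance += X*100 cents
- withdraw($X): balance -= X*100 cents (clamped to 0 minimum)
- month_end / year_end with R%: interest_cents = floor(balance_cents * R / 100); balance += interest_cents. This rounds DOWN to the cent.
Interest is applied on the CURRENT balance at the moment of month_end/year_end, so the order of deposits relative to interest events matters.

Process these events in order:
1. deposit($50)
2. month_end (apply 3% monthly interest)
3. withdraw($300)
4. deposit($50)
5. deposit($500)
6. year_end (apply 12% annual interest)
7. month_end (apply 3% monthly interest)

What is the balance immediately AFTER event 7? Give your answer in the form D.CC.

Answer: 941.91

Derivation:
After 1 (deposit($50)): balance=$550.00 total_interest=$0.00
After 2 (month_end (apply 3% monthly interest)): balance=$566.50 total_interest=$16.50
After 3 (withdraw($300)): balance=$266.50 total_interest=$16.50
After 4 (deposit($50)): balance=$316.50 total_interest=$16.50
After 5 (deposit($500)): balance=$816.50 total_interest=$16.50
After 6 (year_end (apply 12% annual interest)): balance=$914.48 total_interest=$114.48
After 7 (month_end (apply 3% monthly interest)): balance=$941.91 total_interest=$141.91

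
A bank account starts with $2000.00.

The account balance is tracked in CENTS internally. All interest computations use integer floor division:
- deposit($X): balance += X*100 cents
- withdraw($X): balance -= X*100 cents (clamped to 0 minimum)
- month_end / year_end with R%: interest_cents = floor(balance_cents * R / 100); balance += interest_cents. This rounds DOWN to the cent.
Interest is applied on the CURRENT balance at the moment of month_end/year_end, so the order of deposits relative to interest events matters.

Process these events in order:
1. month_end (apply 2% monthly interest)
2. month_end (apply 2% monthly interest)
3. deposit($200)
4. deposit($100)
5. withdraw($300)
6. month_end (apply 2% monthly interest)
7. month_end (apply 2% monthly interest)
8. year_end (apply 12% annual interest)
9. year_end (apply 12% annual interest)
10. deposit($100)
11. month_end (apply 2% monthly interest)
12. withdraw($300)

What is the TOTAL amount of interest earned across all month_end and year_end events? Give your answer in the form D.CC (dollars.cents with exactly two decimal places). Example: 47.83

Answer: 771.89

Derivation:
After 1 (month_end (apply 2% monthly interest)): balance=$2040.00 total_interest=$40.00
After 2 (month_end (apply 2% monthly interest)): balance=$2080.80 total_interest=$80.80
After 3 (deposit($200)): balance=$2280.80 total_interest=$80.80
After 4 (deposit($100)): balance=$2380.80 total_interest=$80.80
After 5 (withdraw($300)): balance=$2080.80 total_interest=$80.80
After 6 (month_end (apply 2% monthly interest)): balance=$2122.41 total_interest=$122.41
After 7 (month_end (apply 2% monthly interest)): balance=$2164.85 total_interest=$164.85
After 8 (year_end (apply 12% annual interest)): balance=$2424.63 total_interest=$424.63
After 9 (year_end (apply 12% annual interest)): balance=$2715.58 total_interest=$715.58
After 10 (deposit($100)): balance=$2815.58 total_interest=$715.58
After 11 (month_end (apply 2% monthly interest)): balance=$2871.89 total_interest=$771.89
After 12 (withdraw($300)): balance=$2571.89 total_interest=$771.89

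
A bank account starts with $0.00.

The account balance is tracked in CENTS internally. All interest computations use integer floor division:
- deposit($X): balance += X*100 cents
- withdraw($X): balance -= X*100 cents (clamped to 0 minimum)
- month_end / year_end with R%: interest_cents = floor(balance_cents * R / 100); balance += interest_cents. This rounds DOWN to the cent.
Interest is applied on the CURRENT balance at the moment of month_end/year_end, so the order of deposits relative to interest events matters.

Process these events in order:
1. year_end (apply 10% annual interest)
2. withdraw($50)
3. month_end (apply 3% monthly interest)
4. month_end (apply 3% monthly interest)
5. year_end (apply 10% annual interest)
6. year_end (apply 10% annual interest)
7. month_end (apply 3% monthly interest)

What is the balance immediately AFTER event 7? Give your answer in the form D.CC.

Answer: 0.00

Derivation:
After 1 (year_end (apply 10% annual interest)): balance=$0.00 total_interest=$0.00
After 2 (withdraw($50)): balance=$0.00 total_interest=$0.00
After 3 (month_end (apply 3% monthly interest)): balance=$0.00 total_interest=$0.00
After 4 (month_end (apply 3% monthly interest)): balance=$0.00 total_interest=$0.00
After 5 (year_end (apply 10% annual interest)): balance=$0.00 total_interest=$0.00
After 6 (year_end (apply 10% annual interest)): balance=$0.00 total_interest=$0.00
After 7 (month_end (apply 3% monthly interest)): balance=$0.00 total_interest=$0.00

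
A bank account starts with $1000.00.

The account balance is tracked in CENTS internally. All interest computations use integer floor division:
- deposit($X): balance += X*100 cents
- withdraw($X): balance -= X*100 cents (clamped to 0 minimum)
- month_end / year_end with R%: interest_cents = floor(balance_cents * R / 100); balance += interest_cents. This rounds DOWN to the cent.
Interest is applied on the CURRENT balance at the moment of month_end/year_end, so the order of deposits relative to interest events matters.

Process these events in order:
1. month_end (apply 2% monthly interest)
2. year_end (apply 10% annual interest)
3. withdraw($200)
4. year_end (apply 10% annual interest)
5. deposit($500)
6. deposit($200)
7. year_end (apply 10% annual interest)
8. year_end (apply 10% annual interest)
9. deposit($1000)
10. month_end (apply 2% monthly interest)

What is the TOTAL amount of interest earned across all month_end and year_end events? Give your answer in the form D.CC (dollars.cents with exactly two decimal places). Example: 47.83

Answer: 635.66

Derivation:
After 1 (month_end (apply 2% monthly interest)): balance=$1020.00 total_interest=$20.00
After 2 (year_end (apply 10% annual interest)): balance=$1122.00 total_interest=$122.00
After 3 (withdraw($200)): balance=$922.00 total_interest=$122.00
After 4 (year_end (apply 10% annual interest)): balance=$1014.20 total_interest=$214.20
After 5 (deposit($500)): balance=$1514.20 total_interest=$214.20
After 6 (deposit($200)): balance=$1714.20 total_interest=$214.20
After 7 (year_end (apply 10% annual interest)): balance=$1885.62 total_interest=$385.62
After 8 (year_end (apply 10% annual interest)): balance=$2074.18 total_interest=$574.18
After 9 (deposit($1000)): balance=$3074.18 total_interest=$574.18
After 10 (month_end (apply 2% monthly interest)): balance=$3135.66 total_interest=$635.66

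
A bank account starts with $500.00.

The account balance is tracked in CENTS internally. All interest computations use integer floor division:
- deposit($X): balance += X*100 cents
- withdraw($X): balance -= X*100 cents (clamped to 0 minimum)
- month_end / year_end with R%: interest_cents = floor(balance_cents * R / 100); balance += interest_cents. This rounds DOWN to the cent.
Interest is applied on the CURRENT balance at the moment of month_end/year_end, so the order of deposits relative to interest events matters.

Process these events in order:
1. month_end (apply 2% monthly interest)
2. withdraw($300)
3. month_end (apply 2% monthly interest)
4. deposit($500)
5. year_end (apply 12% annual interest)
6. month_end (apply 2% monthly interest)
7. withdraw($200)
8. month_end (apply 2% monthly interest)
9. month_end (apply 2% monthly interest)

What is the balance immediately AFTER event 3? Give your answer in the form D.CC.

After 1 (month_end (apply 2% monthly interest)): balance=$510.00 total_interest=$10.00
After 2 (withdraw($300)): balance=$210.00 total_interest=$10.00
After 3 (month_end (apply 2% monthly interest)): balance=$214.20 total_interest=$14.20

Answer: 214.20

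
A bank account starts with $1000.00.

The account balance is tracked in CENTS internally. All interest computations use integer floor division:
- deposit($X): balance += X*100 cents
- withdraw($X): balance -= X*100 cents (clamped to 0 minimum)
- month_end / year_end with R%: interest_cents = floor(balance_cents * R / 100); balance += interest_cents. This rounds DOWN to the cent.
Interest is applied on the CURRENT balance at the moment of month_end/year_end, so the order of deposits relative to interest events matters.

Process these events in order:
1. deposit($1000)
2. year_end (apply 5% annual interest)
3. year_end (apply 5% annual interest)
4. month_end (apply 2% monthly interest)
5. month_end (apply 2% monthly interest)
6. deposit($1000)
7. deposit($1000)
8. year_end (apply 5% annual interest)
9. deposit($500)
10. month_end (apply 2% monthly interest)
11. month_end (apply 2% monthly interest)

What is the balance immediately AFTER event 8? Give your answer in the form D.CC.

After 1 (deposit($1000)): balance=$2000.00 total_interest=$0.00
After 2 (year_end (apply 5% annual interest)): balance=$2100.00 total_interest=$100.00
After 3 (year_end (apply 5% annual interest)): balance=$2205.00 total_interest=$205.00
After 4 (month_end (apply 2% monthly interest)): balance=$2249.10 total_interest=$249.10
After 5 (month_end (apply 2% monthly interest)): balance=$2294.08 total_interest=$294.08
After 6 (deposit($1000)): balance=$3294.08 total_interest=$294.08
After 7 (deposit($1000)): balance=$4294.08 total_interest=$294.08
After 8 (year_end (apply 5% annual interest)): balance=$4508.78 total_interest=$508.78

Answer: 4508.78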